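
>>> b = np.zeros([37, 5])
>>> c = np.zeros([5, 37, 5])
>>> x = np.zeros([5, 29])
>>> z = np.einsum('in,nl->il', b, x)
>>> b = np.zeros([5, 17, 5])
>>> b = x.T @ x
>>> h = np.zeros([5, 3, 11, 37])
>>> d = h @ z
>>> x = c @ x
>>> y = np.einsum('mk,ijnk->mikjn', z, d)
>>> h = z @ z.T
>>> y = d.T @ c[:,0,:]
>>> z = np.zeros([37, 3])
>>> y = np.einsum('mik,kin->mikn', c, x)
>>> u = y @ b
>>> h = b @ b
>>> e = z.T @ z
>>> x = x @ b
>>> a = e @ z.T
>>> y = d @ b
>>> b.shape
(29, 29)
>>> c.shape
(5, 37, 5)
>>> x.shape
(5, 37, 29)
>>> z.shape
(37, 3)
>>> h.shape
(29, 29)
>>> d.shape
(5, 3, 11, 29)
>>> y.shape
(5, 3, 11, 29)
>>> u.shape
(5, 37, 5, 29)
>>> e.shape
(3, 3)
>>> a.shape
(3, 37)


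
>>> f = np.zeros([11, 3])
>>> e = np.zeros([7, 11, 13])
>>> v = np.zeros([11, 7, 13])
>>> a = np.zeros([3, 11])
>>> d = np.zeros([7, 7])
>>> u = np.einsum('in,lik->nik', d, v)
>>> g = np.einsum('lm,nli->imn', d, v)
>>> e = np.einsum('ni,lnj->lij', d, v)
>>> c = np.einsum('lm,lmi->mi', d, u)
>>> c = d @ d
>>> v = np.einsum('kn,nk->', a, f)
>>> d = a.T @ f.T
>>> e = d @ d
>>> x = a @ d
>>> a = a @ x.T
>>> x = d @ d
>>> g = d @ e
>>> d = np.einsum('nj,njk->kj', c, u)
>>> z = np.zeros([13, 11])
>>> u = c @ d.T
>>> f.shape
(11, 3)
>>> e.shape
(11, 11)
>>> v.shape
()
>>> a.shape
(3, 3)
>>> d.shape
(13, 7)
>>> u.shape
(7, 13)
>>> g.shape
(11, 11)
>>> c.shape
(7, 7)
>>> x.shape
(11, 11)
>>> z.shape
(13, 11)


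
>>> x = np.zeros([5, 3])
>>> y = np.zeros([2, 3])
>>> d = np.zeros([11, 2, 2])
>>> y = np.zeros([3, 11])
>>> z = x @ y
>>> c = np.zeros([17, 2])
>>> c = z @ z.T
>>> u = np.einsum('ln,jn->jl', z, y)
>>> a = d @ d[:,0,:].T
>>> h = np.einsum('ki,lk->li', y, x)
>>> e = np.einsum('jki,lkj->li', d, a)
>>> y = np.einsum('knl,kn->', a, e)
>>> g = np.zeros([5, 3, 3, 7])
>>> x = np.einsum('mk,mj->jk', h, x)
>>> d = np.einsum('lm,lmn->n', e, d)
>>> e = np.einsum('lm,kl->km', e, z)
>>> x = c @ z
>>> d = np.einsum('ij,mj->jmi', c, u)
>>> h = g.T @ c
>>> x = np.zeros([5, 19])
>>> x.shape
(5, 19)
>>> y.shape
()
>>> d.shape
(5, 3, 5)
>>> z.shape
(5, 11)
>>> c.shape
(5, 5)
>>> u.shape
(3, 5)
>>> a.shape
(11, 2, 11)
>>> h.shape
(7, 3, 3, 5)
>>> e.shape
(5, 2)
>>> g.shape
(5, 3, 3, 7)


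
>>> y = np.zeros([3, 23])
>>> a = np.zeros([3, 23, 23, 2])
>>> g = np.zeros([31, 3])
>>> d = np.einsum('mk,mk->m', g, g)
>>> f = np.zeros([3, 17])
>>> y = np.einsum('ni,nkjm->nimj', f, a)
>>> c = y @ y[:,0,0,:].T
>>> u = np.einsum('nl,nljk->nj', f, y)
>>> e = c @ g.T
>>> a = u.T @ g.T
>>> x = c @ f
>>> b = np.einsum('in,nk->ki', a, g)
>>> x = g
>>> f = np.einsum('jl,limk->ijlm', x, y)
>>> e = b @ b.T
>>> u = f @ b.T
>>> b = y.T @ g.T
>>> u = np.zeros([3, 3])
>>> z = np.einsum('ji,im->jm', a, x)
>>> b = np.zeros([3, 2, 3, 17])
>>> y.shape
(3, 17, 2, 23)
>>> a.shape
(2, 31)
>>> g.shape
(31, 3)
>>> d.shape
(31,)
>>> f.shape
(17, 31, 3, 2)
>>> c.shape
(3, 17, 2, 3)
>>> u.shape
(3, 3)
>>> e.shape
(3, 3)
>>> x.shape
(31, 3)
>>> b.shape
(3, 2, 3, 17)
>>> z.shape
(2, 3)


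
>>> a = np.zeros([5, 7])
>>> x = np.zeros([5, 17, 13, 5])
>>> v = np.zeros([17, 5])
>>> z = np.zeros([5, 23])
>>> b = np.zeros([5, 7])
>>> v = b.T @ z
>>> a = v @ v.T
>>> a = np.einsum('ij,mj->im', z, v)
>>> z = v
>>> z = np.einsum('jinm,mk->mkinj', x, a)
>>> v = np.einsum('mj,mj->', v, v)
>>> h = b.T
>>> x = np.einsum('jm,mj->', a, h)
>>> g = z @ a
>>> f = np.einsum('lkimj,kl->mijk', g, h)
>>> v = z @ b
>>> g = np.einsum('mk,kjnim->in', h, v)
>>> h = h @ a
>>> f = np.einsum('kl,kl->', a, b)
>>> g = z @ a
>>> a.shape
(5, 7)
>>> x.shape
()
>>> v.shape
(5, 7, 17, 13, 7)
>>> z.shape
(5, 7, 17, 13, 5)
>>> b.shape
(5, 7)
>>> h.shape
(7, 7)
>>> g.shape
(5, 7, 17, 13, 7)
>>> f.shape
()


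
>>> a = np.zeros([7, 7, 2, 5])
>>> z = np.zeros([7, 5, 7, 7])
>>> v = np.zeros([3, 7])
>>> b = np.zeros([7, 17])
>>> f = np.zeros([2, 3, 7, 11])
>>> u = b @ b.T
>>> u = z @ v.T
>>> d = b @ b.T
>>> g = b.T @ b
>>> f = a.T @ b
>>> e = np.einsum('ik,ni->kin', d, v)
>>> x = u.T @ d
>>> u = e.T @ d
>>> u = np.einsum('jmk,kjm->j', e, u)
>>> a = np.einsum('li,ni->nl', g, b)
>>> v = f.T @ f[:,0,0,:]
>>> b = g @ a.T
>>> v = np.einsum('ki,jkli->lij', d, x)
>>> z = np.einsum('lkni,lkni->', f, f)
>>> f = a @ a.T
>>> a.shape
(7, 17)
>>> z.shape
()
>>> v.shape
(5, 7, 3)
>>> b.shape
(17, 7)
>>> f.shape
(7, 7)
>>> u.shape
(7,)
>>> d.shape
(7, 7)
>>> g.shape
(17, 17)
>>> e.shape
(7, 7, 3)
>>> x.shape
(3, 7, 5, 7)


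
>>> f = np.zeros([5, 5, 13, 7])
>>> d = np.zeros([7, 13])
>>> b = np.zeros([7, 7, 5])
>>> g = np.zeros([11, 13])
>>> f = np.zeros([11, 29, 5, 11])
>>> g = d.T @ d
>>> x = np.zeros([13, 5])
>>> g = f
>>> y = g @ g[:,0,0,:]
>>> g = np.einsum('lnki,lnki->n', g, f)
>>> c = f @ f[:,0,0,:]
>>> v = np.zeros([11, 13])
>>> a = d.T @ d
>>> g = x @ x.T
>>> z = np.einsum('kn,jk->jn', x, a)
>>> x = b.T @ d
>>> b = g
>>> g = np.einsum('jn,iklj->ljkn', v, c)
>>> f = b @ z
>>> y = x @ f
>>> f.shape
(13, 5)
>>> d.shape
(7, 13)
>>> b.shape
(13, 13)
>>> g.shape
(5, 11, 29, 13)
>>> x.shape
(5, 7, 13)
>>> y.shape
(5, 7, 5)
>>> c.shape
(11, 29, 5, 11)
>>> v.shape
(11, 13)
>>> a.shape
(13, 13)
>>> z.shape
(13, 5)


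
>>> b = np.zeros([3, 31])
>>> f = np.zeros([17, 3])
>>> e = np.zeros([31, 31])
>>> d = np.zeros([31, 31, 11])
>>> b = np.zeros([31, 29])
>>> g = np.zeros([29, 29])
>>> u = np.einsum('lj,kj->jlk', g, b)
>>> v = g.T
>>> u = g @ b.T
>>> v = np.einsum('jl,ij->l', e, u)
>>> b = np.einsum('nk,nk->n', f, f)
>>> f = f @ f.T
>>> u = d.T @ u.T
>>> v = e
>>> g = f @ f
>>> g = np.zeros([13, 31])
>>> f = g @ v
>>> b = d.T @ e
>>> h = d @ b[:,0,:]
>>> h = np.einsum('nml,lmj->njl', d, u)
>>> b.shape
(11, 31, 31)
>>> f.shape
(13, 31)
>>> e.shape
(31, 31)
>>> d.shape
(31, 31, 11)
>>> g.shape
(13, 31)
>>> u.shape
(11, 31, 29)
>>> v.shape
(31, 31)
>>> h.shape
(31, 29, 11)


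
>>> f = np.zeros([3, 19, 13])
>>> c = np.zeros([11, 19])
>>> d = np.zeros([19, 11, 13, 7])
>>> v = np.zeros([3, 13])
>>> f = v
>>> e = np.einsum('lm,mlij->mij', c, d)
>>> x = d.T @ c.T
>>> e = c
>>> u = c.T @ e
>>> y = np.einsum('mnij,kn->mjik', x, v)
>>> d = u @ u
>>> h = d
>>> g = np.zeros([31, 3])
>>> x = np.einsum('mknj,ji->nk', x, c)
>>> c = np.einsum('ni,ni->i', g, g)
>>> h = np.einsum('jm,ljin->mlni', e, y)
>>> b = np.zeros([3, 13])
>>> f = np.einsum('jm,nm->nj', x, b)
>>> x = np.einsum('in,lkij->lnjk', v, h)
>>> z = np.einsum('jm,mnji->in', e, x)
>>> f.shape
(3, 11)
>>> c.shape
(3,)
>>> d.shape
(19, 19)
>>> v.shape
(3, 13)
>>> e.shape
(11, 19)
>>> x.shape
(19, 13, 11, 7)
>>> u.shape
(19, 19)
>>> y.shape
(7, 11, 11, 3)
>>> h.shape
(19, 7, 3, 11)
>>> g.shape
(31, 3)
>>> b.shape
(3, 13)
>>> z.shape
(7, 13)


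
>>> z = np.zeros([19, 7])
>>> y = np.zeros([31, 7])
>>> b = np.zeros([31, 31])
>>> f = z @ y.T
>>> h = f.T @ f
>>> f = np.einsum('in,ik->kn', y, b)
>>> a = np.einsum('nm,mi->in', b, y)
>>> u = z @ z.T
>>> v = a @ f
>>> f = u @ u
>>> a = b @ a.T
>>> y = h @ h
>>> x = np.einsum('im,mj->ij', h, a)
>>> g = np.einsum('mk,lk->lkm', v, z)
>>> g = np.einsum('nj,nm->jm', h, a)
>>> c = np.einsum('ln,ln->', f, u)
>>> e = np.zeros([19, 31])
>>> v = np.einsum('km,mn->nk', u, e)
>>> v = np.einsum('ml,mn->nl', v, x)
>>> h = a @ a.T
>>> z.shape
(19, 7)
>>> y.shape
(31, 31)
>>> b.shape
(31, 31)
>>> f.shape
(19, 19)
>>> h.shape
(31, 31)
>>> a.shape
(31, 7)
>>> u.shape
(19, 19)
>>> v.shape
(7, 19)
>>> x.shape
(31, 7)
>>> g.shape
(31, 7)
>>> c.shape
()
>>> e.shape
(19, 31)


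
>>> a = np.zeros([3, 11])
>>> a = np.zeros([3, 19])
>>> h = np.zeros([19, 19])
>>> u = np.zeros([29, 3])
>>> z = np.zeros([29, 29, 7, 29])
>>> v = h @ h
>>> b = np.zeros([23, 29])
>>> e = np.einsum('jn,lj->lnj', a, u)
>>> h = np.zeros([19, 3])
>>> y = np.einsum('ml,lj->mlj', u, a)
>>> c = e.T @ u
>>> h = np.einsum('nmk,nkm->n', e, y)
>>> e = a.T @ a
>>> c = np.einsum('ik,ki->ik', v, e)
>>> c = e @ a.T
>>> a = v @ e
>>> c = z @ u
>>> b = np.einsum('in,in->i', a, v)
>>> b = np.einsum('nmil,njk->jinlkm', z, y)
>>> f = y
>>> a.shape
(19, 19)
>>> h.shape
(29,)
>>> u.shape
(29, 3)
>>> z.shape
(29, 29, 7, 29)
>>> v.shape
(19, 19)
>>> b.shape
(3, 7, 29, 29, 19, 29)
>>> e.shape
(19, 19)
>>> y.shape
(29, 3, 19)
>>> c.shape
(29, 29, 7, 3)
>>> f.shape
(29, 3, 19)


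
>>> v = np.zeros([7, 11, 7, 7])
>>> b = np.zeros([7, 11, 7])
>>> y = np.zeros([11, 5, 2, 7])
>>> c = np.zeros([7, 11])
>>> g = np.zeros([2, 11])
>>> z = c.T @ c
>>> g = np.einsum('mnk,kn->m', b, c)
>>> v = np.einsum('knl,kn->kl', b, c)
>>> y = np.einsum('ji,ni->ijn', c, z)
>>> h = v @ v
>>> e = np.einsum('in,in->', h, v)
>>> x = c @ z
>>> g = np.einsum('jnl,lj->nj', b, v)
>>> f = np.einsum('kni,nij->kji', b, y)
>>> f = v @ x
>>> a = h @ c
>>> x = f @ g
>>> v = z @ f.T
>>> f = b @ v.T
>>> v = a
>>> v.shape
(7, 11)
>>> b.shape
(7, 11, 7)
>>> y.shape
(11, 7, 11)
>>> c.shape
(7, 11)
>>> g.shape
(11, 7)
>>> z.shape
(11, 11)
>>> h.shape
(7, 7)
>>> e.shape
()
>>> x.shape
(7, 7)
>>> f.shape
(7, 11, 11)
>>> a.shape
(7, 11)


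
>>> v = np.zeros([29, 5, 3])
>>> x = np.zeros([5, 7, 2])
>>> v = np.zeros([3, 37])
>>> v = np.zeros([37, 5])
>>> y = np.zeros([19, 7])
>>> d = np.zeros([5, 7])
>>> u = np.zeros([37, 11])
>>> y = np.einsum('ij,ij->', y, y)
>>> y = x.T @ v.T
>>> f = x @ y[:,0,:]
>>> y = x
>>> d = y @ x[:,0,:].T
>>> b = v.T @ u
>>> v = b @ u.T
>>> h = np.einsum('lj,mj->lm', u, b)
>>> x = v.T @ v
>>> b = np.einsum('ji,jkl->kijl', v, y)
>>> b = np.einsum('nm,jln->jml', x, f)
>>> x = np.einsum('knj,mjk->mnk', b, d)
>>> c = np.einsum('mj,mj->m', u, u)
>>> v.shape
(5, 37)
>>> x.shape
(5, 37, 5)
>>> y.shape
(5, 7, 2)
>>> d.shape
(5, 7, 5)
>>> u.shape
(37, 11)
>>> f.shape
(5, 7, 37)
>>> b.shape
(5, 37, 7)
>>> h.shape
(37, 5)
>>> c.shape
(37,)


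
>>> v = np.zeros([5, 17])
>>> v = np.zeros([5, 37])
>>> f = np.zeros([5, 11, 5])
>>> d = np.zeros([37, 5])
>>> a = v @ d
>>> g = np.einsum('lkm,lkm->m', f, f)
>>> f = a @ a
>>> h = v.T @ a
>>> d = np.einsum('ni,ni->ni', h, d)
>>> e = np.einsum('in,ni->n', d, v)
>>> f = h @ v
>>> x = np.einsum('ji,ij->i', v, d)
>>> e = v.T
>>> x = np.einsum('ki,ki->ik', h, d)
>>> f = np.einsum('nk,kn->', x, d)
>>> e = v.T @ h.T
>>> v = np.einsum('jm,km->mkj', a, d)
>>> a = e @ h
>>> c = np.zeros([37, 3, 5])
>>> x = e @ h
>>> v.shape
(5, 37, 5)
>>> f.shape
()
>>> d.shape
(37, 5)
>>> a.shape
(37, 5)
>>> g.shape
(5,)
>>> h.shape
(37, 5)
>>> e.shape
(37, 37)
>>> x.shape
(37, 5)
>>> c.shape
(37, 3, 5)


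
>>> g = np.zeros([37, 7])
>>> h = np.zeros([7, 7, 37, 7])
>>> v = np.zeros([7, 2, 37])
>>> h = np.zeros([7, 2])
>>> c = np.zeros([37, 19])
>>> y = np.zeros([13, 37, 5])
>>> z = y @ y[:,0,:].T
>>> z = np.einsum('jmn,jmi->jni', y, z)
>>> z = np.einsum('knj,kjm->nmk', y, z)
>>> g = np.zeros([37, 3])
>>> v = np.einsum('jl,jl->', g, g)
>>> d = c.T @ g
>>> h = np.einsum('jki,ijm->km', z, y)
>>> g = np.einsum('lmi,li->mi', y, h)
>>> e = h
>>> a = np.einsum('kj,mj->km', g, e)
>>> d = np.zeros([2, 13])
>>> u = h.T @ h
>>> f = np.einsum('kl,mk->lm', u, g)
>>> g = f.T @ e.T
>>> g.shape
(37, 13)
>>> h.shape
(13, 5)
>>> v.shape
()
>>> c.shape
(37, 19)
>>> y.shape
(13, 37, 5)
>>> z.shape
(37, 13, 13)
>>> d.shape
(2, 13)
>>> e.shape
(13, 5)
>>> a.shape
(37, 13)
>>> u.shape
(5, 5)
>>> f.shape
(5, 37)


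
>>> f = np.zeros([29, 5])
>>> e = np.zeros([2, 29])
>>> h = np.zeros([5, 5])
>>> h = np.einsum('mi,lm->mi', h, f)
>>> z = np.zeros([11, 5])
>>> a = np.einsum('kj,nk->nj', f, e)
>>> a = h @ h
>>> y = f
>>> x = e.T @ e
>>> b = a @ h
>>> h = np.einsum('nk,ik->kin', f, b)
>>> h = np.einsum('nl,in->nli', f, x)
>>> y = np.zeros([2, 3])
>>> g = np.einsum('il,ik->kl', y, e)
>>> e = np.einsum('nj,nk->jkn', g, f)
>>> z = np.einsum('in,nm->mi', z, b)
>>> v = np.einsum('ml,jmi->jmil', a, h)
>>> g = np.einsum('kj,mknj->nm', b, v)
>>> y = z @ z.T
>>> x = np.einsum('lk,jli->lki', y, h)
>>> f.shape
(29, 5)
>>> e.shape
(3, 5, 29)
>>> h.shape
(29, 5, 29)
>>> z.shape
(5, 11)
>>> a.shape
(5, 5)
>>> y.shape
(5, 5)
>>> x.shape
(5, 5, 29)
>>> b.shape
(5, 5)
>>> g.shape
(29, 29)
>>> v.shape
(29, 5, 29, 5)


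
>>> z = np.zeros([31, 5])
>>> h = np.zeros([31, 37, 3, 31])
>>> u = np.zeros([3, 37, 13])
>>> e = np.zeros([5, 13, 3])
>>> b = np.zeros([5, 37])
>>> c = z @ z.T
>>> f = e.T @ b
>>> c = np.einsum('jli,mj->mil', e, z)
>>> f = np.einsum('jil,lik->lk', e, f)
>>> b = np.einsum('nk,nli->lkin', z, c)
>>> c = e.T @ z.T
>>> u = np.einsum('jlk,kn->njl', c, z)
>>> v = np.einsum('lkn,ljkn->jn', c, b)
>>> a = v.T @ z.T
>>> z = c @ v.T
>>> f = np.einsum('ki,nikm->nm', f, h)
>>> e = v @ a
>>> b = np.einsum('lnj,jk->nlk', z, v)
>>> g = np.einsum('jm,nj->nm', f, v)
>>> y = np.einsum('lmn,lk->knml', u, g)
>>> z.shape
(3, 13, 5)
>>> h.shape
(31, 37, 3, 31)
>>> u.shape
(5, 3, 13)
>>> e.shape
(5, 31)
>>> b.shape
(13, 3, 31)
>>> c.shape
(3, 13, 31)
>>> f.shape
(31, 31)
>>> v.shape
(5, 31)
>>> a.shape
(31, 31)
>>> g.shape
(5, 31)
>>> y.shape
(31, 13, 3, 5)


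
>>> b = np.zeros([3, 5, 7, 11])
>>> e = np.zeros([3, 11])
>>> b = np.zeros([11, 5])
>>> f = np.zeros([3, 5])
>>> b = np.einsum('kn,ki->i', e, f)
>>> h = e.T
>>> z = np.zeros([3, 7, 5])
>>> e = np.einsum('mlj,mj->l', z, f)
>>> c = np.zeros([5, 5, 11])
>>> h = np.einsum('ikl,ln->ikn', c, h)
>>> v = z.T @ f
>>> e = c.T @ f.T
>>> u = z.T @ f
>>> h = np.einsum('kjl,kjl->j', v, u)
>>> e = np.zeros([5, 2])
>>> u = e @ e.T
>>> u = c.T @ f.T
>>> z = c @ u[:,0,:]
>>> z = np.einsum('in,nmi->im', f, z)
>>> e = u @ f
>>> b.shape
(5,)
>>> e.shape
(11, 5, 5)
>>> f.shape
(3, 5)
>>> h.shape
(7,)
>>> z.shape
(3, 5)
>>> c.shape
(5, 5, 11)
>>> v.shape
(5, 7, 5)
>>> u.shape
(11, 5, 3)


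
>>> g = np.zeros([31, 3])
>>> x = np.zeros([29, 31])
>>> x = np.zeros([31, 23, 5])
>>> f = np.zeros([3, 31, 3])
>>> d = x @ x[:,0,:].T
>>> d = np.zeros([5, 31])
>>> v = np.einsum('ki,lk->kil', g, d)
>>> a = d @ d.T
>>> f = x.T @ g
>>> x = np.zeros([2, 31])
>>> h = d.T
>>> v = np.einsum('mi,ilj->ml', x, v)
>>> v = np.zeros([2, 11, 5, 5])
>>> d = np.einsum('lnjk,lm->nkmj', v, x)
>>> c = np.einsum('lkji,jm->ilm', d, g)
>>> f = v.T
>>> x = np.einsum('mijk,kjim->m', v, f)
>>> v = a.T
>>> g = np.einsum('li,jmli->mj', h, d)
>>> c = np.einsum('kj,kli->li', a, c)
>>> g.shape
(5, 11)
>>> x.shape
(2,)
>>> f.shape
(5, 5, 11, 2)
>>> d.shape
(11, 5, 31, 5)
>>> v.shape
(5, 5)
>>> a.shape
(5, 5)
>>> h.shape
(31, 5)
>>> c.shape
(11, 3)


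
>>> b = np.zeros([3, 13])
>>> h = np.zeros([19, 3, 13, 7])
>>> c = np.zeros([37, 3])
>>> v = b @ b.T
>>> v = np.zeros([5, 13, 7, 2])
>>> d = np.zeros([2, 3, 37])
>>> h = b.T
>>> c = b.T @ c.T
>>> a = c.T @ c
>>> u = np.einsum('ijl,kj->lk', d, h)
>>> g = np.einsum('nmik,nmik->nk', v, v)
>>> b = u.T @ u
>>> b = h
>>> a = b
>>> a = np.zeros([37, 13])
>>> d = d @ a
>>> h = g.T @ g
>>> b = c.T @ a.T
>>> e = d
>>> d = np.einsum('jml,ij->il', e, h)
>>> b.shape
(37, 37)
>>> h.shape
(2, 2)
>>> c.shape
(13, 37)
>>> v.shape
(5, 13, 7, 2)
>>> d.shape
(2, 13)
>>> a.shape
(37, 13)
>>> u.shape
(37, 13)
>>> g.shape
(5, 2)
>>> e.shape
(2, 3, 13)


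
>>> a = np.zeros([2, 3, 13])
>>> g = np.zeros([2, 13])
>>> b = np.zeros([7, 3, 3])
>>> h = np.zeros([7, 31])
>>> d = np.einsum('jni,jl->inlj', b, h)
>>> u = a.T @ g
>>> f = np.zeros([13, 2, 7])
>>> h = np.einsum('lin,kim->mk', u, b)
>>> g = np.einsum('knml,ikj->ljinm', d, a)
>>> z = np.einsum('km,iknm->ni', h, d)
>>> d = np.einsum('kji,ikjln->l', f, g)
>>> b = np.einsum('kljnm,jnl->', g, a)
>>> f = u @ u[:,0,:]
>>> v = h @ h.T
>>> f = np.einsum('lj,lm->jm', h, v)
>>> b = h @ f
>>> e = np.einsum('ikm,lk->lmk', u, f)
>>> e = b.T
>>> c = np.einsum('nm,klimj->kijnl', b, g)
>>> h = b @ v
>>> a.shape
(2, 3, 13)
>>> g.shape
(7, 13, 2, 3, 31)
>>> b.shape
(3, 3)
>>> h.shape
(3, 3)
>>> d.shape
(3,)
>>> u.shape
(13, 3, 13)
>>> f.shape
(7, 3)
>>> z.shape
(31, 3)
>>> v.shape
(3, 3)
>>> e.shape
(3, 3)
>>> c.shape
(7, 2, 31, 3, 13)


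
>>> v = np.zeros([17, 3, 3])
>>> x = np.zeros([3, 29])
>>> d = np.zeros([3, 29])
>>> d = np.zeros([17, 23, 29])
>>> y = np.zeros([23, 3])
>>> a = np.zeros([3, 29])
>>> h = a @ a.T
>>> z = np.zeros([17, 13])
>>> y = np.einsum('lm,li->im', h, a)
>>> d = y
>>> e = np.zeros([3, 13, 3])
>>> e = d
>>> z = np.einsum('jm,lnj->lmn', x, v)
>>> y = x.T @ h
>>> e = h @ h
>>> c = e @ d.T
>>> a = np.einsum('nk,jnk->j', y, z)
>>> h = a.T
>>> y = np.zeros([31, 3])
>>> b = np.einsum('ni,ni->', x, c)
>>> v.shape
(17, 3, 3)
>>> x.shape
(3, 29)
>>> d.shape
(29, 3)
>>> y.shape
(31, 3)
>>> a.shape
(17,)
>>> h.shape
(17,)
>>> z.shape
(17, 29, 3)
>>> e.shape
(3, 3)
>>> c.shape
(3, 29)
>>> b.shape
()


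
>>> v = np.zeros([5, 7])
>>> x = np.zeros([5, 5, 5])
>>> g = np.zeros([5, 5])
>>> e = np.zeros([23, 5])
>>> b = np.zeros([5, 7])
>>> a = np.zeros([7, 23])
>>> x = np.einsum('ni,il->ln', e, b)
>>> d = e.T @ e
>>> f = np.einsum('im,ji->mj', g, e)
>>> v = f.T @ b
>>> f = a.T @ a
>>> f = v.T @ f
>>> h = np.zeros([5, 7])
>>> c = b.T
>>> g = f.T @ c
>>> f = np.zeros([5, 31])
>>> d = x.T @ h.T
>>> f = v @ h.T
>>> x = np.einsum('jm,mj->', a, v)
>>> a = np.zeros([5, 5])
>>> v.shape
(23, 7)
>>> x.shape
()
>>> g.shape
(23, 5)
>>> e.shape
(23, 5)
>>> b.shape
(5, 7)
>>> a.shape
(5, 5)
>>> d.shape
(23, 5)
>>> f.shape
(23, 5)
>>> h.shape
(5, 7)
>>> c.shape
(7, 5)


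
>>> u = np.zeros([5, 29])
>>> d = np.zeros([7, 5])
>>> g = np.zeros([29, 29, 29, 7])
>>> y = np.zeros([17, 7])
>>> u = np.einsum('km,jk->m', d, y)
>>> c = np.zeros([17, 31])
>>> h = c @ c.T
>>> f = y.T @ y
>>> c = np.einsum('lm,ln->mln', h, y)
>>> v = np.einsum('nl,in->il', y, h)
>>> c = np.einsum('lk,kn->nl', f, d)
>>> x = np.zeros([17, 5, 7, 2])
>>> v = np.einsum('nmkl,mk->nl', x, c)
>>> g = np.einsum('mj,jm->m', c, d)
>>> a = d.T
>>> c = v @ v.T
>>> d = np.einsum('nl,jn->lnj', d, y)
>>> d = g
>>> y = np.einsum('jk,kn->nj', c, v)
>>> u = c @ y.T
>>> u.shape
(17, 2)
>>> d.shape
(5,)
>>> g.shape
(5,)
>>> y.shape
(2, 17)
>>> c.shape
(17, 17)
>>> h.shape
(17, 17)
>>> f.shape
(7, 7)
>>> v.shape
(17, 2)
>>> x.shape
(17, 5, 7, 2)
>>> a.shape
(5, 7)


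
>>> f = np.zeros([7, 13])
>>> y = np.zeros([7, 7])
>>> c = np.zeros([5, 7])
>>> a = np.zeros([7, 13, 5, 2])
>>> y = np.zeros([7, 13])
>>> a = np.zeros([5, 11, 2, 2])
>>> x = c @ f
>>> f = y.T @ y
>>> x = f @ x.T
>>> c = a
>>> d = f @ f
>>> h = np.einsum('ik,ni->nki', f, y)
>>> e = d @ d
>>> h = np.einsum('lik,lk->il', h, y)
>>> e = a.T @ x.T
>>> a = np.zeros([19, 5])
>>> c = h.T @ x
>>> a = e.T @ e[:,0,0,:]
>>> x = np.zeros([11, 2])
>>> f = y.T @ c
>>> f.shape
(13, 5)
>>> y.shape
(7, 13)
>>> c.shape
(7, 5)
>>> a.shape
(13, 11, 2, 13)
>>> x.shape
(11, 2)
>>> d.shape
(13, 13)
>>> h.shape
(13, 7)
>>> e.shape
(2, 2, 11, 13)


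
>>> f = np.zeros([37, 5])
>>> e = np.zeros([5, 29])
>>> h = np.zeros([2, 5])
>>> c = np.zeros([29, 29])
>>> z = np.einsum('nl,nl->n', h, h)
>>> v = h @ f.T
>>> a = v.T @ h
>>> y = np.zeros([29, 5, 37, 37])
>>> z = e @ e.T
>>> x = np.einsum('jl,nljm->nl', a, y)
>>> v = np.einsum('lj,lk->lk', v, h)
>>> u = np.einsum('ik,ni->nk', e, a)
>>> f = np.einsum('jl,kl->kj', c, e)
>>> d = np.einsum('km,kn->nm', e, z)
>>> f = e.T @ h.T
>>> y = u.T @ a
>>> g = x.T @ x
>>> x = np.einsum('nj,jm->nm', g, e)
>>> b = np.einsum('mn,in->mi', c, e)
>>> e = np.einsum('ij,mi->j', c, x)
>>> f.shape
(29, 2)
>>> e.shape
(29,)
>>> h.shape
(2, 5)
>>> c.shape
(29, 29)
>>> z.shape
(5, 5)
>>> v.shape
(2, 5)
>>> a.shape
(37, 5)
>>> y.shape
(29, 5)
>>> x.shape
(5, 29)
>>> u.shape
(37, 29)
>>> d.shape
(5, 29)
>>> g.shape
(5, 5)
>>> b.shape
(29, 5)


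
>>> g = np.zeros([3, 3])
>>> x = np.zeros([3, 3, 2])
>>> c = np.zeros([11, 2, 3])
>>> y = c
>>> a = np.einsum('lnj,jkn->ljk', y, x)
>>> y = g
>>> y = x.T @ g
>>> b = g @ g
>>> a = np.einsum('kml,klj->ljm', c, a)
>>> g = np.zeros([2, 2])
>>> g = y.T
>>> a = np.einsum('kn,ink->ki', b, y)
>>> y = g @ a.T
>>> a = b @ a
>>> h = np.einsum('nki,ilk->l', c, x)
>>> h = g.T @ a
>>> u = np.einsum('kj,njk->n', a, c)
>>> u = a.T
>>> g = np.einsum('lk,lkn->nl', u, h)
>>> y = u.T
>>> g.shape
(2, 2)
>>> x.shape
(3, 3, 2)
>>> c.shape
(11, 2, 3)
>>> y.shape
(3, 2)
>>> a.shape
(3, 2)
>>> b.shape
(3, 3)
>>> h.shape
(2, 3, 2)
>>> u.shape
(2, 3)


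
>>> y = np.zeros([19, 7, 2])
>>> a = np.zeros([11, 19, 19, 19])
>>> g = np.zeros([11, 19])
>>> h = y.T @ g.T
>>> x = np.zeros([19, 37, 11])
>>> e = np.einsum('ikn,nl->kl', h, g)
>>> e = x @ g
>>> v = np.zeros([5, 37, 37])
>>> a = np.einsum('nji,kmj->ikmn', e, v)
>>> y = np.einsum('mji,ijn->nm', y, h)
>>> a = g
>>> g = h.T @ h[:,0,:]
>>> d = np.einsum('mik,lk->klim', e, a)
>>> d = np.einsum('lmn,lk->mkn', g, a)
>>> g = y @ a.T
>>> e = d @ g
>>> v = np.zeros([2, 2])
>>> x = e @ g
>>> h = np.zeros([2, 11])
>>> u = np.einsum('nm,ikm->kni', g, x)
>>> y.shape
(11, 19)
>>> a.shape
(11, 19)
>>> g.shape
(11, 11)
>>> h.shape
(2, 11)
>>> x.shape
(7, 19, 11)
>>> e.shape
(7, 19, 11)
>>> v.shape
(2, 2)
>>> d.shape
(7, 19, 11)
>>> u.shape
(19, 11, 7)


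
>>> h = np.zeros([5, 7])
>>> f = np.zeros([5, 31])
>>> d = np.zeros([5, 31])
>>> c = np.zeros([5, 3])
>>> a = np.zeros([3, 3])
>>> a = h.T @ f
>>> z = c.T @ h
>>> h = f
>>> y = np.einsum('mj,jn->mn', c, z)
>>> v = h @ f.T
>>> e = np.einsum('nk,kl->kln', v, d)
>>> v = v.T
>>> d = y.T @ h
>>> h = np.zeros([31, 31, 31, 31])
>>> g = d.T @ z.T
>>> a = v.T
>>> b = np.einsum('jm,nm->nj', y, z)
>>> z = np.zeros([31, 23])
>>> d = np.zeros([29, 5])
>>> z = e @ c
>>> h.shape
(31, 31, 31, 31)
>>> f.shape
(5, 31)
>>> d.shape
(29, 5)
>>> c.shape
(5, 3)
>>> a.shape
(5, 5)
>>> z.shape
(5, 31, 3)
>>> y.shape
(5, 7)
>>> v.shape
(5, 5)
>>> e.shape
(5, 31, 5)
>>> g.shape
(31, 3)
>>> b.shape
(3, 5)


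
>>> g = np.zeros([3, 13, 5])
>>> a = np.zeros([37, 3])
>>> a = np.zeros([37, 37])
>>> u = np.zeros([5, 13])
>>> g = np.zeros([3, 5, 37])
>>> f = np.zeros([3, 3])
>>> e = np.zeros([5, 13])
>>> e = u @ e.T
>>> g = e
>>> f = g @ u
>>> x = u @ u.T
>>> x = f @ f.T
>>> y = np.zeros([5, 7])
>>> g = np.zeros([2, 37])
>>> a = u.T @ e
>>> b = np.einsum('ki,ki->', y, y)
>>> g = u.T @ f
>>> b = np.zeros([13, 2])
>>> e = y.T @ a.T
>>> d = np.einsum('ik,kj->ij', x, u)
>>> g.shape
(13, 13)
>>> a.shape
(13, 5)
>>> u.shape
(5, 13)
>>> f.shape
(5, 13)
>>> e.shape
(7, 13)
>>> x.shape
(5, 5)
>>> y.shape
(5, 7)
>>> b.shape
(13, 2)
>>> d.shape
(5, 13)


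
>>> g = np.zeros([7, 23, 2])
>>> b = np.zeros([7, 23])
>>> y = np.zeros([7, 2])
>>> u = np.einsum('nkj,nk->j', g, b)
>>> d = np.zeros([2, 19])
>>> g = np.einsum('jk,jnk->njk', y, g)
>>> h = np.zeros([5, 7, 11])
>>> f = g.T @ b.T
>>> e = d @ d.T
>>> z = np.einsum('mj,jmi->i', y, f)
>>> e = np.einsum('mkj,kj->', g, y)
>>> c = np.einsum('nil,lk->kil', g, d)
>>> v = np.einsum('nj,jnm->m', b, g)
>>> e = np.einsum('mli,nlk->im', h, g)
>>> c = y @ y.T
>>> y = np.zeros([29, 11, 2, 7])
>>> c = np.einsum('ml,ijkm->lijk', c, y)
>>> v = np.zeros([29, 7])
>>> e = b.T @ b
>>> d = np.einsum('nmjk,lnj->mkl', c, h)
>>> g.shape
(23, 7, 2)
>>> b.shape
(7, 23)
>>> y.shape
(29, 11, 2, 7)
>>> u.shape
(2,)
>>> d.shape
(29, 2, 5)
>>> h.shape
(5, 7, 11)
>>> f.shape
(2, 7, 7)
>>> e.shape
(23, 23)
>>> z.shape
(7,)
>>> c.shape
(7, 29, 11, 2)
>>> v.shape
(29, 7)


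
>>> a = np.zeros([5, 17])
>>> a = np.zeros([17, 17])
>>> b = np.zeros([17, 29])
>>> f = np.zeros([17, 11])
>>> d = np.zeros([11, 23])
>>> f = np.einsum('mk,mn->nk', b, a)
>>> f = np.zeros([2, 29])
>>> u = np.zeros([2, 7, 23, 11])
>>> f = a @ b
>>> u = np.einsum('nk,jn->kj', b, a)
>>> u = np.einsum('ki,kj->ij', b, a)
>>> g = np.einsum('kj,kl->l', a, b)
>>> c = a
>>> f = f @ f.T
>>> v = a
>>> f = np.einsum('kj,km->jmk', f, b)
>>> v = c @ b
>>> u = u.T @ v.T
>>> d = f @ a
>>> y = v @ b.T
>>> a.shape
(17, 17)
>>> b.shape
(17, 29)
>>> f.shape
(17, 29, 17)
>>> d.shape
(17, 29, 17)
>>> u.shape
(17, 17)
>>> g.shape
(29,)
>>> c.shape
(17, 17)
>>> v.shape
(17, 29)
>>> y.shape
(17, 17)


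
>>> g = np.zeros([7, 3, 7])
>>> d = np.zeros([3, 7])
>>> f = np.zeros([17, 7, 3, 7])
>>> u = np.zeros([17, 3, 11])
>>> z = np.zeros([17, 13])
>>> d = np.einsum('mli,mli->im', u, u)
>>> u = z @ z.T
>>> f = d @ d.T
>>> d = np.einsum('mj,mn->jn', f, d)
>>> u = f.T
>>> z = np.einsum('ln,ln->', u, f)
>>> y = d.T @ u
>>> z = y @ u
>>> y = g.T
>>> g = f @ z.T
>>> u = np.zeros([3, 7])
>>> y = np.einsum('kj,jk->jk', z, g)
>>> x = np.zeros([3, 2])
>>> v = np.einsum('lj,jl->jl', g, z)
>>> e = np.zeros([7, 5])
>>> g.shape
(11, 17)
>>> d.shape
(11, 17)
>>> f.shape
(11, 11)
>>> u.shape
(3, 7)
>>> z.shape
(17, 11)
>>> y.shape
(11, 17)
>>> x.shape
(3, 2)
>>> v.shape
(17, 11)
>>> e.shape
(7, 5)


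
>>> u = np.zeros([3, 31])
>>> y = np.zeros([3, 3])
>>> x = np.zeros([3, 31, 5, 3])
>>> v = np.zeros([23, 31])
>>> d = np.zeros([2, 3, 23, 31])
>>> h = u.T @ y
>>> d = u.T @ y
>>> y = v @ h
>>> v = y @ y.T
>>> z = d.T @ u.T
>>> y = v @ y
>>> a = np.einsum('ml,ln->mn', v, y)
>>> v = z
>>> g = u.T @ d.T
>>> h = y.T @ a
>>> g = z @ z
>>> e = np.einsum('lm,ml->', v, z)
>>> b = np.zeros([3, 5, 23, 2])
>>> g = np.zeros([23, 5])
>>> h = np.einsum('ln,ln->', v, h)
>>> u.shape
(3, 31)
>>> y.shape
(23, 3)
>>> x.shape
(3, 31, 5, 3)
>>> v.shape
(3, 3)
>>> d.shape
(31, 3)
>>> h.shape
()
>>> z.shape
(3, 3)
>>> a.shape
(23, 3)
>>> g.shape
(23, 5)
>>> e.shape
()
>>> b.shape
(3, 5, 23, 2)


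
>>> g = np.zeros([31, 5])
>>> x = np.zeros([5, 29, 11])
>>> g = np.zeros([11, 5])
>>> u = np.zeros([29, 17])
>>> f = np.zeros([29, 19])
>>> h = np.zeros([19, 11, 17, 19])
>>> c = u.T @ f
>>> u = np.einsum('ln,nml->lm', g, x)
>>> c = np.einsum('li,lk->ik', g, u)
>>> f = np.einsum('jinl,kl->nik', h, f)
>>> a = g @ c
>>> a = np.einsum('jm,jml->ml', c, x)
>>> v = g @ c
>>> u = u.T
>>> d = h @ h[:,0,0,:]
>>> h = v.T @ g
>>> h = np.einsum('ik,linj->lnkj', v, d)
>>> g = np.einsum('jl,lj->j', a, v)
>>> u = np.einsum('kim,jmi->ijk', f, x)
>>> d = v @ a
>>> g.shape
(29,)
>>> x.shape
(5, 29, 11)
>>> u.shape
(11, 5, 17)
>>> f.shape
(17, 11, 29)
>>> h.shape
(19, 17, 29, 19)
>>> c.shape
(5, 29)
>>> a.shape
(29, 11)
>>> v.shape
(11, 29)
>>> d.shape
(11, 11)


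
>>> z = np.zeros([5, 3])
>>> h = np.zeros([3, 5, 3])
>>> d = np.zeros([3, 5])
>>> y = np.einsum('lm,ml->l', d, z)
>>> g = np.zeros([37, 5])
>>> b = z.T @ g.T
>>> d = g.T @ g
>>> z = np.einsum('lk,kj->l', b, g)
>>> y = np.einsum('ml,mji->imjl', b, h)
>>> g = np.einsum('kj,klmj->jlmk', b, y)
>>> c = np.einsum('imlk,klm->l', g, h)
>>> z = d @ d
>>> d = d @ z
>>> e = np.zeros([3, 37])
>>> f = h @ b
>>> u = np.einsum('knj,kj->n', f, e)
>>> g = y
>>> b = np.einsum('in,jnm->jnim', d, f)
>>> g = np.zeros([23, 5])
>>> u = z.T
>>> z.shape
(5, 5)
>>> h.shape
(3, 5, 3)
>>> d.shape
(5, 5)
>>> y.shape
(3, 3, 5, 37)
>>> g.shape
(23, 5)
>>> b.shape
(3, 5, 5, 37)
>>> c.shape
(5,)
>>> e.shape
(3, 37)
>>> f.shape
(3, 5, 37)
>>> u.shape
(5, 5)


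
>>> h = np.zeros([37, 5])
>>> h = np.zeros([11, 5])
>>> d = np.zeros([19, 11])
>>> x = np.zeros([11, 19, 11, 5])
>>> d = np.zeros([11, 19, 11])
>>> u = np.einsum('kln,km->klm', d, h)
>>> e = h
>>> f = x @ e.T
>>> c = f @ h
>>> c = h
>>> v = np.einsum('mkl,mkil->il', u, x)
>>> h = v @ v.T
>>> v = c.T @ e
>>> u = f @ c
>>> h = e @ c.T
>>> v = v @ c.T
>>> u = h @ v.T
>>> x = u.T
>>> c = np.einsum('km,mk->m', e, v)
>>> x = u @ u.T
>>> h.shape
(11, 11)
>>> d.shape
(11, 19, 11)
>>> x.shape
(11, 11)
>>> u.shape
(11, 5)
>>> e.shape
(11, 5)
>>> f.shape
(11, 19, 11, 11)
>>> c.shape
(5,)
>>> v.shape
(5, 11)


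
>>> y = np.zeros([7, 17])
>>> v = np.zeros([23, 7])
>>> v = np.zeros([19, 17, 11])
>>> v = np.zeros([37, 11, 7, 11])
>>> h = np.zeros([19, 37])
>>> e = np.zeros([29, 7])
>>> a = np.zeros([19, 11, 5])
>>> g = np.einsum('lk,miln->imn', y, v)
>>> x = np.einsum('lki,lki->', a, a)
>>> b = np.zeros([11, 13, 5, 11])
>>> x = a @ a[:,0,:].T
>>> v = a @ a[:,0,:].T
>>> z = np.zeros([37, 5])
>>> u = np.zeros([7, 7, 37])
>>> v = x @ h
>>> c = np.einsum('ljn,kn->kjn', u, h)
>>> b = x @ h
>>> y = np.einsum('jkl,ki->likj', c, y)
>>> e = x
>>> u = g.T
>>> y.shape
(37, 17, 7, 19)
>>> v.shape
(19, 11, 37)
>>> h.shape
(19, 37)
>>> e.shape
(19, 11, 19)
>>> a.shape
(19, 11, 5)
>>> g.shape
(11, 37, 11)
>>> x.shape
(19, 11, 19)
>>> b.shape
(19, 11, 37)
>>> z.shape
(37, 5)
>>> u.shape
(11, 37, 11)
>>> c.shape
(19, 7, 37)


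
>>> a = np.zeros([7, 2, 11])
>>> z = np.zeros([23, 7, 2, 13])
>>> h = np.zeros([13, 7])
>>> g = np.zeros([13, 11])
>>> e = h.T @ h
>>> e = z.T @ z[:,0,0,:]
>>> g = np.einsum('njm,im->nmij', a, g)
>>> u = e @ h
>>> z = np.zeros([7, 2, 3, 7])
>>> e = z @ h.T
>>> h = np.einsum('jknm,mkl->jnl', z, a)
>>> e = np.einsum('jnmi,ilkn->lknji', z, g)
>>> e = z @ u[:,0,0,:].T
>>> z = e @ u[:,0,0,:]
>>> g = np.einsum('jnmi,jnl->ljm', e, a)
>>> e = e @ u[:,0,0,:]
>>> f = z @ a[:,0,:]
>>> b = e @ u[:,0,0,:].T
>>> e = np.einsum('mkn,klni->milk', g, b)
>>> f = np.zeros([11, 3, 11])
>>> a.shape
(7, 2, 11)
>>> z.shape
(7, 2, 3, 7)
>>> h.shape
(7, 3, 11)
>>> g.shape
(11, 7, 3)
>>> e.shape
(11, 13, 2, 7)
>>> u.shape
(13, 2, 7, 7)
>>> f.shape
(11, 3, 11)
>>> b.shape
(7, 2, 3, 13)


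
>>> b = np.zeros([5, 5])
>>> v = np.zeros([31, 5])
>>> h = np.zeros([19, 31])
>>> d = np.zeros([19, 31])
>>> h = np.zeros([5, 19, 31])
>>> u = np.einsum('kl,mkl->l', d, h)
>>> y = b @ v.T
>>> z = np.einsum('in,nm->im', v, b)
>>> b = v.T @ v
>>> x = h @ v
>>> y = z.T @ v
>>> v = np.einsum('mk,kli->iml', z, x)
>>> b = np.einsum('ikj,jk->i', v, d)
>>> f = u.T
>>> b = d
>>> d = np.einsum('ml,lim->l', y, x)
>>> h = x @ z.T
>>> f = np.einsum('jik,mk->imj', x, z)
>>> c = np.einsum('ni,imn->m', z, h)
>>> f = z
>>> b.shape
(19, 31)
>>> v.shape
(5, 31, 19)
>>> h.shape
(5, 19, 31)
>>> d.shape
(5,)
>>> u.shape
(31,)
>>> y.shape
(5, 5)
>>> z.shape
(31, 5)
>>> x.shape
(5, 19, 5)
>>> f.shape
(31, 5)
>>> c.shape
(19,)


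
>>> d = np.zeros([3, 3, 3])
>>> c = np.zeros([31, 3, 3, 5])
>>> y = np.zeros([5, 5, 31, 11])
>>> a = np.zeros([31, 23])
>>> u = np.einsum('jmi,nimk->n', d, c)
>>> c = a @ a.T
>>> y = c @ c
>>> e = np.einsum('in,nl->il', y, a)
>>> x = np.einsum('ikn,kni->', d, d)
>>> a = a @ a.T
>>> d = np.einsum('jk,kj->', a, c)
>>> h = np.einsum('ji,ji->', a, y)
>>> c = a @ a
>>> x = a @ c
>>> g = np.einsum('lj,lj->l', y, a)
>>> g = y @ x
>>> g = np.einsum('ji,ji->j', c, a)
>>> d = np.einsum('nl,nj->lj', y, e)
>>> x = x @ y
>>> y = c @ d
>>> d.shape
(31, 23)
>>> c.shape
(31, 31)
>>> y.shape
(31, 23)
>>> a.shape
(31, 31)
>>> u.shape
(31,)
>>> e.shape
(31, 23)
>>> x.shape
(31, 31)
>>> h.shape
()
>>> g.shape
(31,)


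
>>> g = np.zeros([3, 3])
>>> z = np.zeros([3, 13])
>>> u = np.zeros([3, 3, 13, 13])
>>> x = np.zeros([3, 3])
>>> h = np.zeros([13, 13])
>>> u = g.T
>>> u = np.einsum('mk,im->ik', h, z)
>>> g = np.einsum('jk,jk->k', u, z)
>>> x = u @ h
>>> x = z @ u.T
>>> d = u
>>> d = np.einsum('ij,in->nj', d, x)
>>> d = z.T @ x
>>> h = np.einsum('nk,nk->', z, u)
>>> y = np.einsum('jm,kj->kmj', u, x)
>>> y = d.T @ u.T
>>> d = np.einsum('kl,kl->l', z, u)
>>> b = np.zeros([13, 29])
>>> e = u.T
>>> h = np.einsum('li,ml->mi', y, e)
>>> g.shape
(13,)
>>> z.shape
(3, 13)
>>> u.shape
(3, 13)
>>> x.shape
(3, 3)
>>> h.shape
(13, 3)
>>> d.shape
(13,)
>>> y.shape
(3, 3)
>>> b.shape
(13, 29)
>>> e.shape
(13, 3)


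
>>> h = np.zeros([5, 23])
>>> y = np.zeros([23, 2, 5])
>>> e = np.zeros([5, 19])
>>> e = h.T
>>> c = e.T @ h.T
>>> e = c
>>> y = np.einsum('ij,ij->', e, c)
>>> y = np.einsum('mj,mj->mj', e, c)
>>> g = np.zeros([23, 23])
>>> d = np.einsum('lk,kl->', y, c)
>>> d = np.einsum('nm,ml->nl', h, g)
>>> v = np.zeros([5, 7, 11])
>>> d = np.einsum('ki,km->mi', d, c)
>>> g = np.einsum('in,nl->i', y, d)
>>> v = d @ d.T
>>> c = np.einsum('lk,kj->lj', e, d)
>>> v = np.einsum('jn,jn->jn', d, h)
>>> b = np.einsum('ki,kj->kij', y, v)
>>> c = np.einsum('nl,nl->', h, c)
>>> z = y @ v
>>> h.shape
(5, 23)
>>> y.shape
(5, 5)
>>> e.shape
(5, 5)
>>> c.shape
()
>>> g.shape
(5,)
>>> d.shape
(5, 23)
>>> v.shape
(5, 23)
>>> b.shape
(5, 5, 23)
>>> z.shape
(5, 23)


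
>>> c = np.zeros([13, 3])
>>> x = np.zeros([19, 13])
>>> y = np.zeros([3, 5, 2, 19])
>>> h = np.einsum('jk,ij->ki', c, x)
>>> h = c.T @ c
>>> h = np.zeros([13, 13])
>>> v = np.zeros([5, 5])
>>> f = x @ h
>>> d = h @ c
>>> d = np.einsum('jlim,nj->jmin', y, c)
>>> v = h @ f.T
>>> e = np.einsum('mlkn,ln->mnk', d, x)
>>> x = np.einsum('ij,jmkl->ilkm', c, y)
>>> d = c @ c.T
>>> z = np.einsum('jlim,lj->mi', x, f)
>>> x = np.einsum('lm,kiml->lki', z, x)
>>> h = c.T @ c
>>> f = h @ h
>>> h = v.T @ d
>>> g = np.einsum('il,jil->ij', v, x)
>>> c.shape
(13, 3)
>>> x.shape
(5, 13, 19)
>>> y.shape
(3, 5, 2, 19)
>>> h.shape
(19, 13)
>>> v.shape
(13, 19)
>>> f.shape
(3, 3)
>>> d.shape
(13, 13)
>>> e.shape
(3, 13, 2)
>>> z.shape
(5, 2)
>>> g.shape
(13, 5)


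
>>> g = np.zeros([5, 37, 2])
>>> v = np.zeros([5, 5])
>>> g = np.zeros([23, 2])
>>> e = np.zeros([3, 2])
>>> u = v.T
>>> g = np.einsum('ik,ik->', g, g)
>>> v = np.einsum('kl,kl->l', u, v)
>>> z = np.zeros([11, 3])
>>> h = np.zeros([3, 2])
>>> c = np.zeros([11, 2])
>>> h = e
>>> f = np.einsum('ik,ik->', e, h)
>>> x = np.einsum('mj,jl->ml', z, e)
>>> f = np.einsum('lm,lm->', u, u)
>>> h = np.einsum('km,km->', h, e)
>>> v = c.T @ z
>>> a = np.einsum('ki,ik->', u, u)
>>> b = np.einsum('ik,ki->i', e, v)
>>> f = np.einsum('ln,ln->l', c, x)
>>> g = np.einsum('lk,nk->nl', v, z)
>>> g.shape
(11, 2)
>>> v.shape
(2, 3)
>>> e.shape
(3, 2)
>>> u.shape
(5, 5)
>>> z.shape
(11, 3)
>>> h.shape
()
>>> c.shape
(11, 2)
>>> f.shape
(11,)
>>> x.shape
(11, 2)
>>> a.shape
()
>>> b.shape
(3,)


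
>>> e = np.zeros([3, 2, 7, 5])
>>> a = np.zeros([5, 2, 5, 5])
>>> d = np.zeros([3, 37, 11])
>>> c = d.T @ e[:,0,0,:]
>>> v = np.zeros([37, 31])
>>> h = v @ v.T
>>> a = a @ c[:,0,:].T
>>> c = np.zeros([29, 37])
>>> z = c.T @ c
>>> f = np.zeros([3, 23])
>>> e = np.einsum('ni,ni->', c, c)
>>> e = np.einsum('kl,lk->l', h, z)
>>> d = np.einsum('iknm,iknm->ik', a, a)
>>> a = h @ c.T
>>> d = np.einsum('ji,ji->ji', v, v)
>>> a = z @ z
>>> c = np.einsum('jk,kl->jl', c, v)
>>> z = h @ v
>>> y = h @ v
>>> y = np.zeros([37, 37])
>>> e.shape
(37,)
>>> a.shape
(37, 37)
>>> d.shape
(37, 31)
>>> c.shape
(29, 31)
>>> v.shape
(37, 31)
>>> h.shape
(37, 37)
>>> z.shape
(37, 31)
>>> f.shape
(3, 23)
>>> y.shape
(37, 37)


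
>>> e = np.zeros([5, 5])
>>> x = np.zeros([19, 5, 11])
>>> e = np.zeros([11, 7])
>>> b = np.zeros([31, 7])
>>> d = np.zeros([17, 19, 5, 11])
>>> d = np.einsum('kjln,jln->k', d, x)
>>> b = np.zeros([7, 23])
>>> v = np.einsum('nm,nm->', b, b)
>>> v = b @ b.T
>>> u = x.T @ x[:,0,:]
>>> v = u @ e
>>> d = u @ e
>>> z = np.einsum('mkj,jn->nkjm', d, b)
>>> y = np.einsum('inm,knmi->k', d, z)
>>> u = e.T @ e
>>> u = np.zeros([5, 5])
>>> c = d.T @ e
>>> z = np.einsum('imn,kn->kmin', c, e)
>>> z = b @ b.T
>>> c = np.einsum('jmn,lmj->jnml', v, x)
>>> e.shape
(11, 7)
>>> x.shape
(19, 5, 11)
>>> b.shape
(7, 23)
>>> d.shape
(11, 5, 7)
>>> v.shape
(11, 5, 7)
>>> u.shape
(5, 5)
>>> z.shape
(7, 7)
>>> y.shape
(23,)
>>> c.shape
(11, 7, 5, 19)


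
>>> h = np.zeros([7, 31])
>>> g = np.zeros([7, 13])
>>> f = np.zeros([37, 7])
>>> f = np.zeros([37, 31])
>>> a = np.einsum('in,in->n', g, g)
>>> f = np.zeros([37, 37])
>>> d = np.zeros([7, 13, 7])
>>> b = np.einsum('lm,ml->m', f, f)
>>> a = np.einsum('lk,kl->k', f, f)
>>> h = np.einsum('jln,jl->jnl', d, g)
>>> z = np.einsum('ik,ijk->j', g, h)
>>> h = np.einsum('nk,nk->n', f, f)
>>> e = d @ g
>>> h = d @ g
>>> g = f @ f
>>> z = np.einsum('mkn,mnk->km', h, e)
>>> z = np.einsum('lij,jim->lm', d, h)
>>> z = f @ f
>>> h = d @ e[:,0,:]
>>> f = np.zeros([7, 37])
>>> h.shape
(7, 13, 13)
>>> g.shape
(37, 37)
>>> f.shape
(7, 37)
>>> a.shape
(37,)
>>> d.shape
(7, 13, 7)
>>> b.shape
(37,)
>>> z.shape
(37, 37)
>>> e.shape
(7, 13, 13)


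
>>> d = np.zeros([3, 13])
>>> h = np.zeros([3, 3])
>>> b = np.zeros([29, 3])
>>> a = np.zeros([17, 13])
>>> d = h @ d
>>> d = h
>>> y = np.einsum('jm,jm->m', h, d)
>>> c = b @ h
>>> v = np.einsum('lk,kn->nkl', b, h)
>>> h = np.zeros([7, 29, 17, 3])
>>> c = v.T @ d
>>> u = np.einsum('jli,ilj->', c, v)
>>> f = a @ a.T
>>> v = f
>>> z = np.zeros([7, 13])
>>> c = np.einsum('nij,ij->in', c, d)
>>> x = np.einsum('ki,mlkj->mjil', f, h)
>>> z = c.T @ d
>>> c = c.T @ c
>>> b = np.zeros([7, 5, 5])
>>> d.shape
(3, 3)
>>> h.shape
(7, 29, 17, 3)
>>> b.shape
(7, 5, 5)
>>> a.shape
(17, 13)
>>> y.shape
(3,)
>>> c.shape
(29, 29)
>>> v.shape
(17, 17)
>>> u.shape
()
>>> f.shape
(17, 17)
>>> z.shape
(29, 3)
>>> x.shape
(7, 3, 17, 29)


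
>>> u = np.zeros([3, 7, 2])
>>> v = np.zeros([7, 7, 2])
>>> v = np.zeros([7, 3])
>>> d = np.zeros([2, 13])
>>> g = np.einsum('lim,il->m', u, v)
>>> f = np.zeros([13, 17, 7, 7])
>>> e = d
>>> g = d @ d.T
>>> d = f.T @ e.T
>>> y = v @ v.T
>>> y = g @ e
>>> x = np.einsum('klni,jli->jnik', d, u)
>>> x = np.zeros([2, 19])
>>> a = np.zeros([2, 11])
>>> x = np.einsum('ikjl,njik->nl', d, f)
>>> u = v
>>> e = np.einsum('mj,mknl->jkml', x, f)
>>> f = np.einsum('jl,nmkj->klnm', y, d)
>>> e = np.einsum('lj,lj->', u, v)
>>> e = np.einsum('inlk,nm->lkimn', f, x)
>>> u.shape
(7, 3)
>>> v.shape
(7, 3)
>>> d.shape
(7, 7, 17, 2)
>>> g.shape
(2, 2)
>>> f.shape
(17, 13, 7, 7)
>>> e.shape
(7, 7, 17, 2, 13)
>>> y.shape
(2, 13)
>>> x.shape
(13, 2)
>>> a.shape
(2, 11)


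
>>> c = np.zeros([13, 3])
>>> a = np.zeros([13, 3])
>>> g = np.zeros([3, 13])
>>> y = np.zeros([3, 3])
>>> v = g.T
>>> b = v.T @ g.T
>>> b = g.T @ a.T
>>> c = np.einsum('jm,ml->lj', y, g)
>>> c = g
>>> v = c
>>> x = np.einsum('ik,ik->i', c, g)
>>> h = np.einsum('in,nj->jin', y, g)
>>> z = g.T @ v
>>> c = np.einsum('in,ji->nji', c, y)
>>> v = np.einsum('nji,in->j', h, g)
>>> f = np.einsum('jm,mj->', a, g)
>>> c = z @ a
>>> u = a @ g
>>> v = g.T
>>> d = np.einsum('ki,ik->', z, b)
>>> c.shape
(13, 3)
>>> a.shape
(13, 3)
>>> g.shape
(3, 13)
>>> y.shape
(3, 3)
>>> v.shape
(13, 3)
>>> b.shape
(13, 13)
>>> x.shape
(3,)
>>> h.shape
(13, 3, 3)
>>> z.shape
(13, 13)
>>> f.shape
()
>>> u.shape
(13, 13)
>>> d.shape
()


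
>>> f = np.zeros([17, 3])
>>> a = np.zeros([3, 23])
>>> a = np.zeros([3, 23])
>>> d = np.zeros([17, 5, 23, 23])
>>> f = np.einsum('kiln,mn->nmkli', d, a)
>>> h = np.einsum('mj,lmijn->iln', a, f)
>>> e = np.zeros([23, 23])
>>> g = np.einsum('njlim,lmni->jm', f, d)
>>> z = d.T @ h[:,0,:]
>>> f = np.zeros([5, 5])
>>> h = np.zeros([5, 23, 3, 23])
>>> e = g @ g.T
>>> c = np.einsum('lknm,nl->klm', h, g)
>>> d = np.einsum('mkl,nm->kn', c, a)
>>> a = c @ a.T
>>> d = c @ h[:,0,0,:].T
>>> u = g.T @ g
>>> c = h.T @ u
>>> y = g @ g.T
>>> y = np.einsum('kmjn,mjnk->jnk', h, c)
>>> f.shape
(5, 5)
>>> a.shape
(23, 5, 3)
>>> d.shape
(23, 5, 5)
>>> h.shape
(5, 23, 3, 23)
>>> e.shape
(3, 3)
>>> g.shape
(3, 5)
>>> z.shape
(23, 23, 5, 5)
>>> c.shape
(23, 3, 23, 5)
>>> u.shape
(5, 5)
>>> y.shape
(3, 23, 5)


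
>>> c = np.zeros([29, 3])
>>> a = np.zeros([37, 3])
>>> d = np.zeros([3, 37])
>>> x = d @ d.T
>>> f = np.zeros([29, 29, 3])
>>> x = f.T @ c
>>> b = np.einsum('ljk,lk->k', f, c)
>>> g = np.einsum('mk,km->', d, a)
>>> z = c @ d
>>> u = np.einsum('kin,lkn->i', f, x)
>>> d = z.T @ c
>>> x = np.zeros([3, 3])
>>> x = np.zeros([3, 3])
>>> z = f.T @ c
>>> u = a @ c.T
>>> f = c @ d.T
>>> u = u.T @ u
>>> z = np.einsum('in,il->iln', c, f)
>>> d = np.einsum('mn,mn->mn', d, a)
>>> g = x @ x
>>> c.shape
(29, 3)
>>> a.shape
(37, 3)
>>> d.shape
(37, 3)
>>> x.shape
(3, 3)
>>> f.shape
(29, 37)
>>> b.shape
(3,)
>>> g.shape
(3, 3)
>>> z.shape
(29, 37, 3)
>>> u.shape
(29, 29)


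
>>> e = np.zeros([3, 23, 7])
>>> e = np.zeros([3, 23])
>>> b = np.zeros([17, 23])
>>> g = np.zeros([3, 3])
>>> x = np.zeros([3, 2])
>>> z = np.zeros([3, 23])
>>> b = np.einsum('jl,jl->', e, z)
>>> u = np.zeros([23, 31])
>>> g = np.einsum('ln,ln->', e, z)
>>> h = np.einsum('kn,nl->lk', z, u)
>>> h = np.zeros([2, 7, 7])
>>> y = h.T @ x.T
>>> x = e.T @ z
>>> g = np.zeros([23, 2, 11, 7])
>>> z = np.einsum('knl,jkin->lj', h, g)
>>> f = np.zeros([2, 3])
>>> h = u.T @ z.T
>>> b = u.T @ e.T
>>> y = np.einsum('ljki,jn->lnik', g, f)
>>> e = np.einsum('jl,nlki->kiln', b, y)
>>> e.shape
(7, 11, 3, 23)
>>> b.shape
(31, 3)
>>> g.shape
(23, 2, 11, 7)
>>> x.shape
(23, 23)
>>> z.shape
(7, 23)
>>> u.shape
(23, 31)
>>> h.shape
(31, 7)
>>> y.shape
(23, 3, 7, 11)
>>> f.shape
(2, 3)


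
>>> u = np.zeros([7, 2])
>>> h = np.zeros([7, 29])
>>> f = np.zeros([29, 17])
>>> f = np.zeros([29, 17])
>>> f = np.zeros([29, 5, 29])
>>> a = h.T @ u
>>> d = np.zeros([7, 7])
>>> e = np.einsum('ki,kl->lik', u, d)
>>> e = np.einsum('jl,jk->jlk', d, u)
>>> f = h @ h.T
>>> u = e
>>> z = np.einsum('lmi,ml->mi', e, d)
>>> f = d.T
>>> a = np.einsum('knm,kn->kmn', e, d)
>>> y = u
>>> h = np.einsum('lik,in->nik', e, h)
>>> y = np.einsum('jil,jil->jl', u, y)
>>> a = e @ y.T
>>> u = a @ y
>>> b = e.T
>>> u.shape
(7, 7, 2)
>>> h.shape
(29, 7, 2)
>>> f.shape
(7, 7)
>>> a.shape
(7, 7, 7)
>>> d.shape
(7, 7)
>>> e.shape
(7, 7, 2)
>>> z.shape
(7, 2)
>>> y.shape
(7, 2)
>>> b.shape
(2, 7, 7)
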